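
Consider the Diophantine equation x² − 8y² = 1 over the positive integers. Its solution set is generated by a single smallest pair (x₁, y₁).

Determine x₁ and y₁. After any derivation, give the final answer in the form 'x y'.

[2; 1,4] for √8; ℓ=2 ⇒ convergent index 1
i=0: a=2 ⇒ p=2, q=1
i=1: a=1 ⇒ p=3, q=1
(x₁, y₁) = (3, 1);  3² − 8·1² = 1 ✓

3 1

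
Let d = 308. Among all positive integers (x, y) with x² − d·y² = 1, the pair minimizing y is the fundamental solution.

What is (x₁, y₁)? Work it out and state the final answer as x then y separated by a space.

√308 → a₀=17, period (1,1,4,1,1,34); ℓ=6 even so k=5
i=0: a=17 ⇒ p=17, q=1
…
i=4: a=1 ⇒ p=193, q=11
i=5: a=1 ⇒ p=351, q=20
→ (351, 20).  Check: 351²=123201, 308·20²=123200, difference 1.

351 20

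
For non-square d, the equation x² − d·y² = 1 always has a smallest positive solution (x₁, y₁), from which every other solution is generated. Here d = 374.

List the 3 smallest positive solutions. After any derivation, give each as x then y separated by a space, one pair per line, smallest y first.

3365 174
22646449 1171020
152410598405 7880964426

d=374: √d = [19; 2,1,18,1,2,38] (ℓ=6, even), read p_5/q_5
i=0: a=19 ⇒ p=19, q=1
i=1: a=2 ⇒ p=39, q=2
…
i=3: a=18 ⇒ p=1083, q=56
i=4: a=1 ⇒ p=1141, q=59
i=5: a=2 ⇒ p=3365, q=174
→ (3365, 174).  Check: 3365²=11323225, 374·174²=11323224, difference 1.
(3365+174√374)^2 = 22646449 + 1171020√374
(3365+174√374)^3 = 152410598405 + 7880964426√374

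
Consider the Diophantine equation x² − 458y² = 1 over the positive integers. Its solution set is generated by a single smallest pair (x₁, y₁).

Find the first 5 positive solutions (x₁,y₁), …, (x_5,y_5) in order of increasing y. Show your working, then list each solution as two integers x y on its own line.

√458 → a₀=21, period (2,2,42); ℓ=3 odd so k=5
i=0: a=21 ⇒ p=21, q=1
i=1: a=2 ⇒ p=43, q=2
i=2: a=2 ⇒ p=107, q=5
i=3: a=42 ⇒ p=4537, q=212
i=4: a=2 ⇒ p=9181, q=429
i=5: a=2 ⇒ p=22899, q=1070
→ (22899, 1070).  Check: 22899²=524364201, 458·1070²=524364200, difference 1.
k=2:  x_2 = 22899·22899+458·1070·1070 = 1048728401,  y_2 = 22899·1070+1070·22899 = 49003860
k=3:  x_3 = 22899·1048728401+458·1070·49003860 = 48029663286099,  y_3 = 22899·49003860+1070·1048728401 = 2244278779210
k=4:  x_4 = 22899·48029663286099+458·1070·2244278779210 = 2199662518128033601,  y_4 = 22899·2244278779210+1070·48029663286099 = 102783479481255720
k=5:  x_5 = 22899·2199662518128033601+458·1070·102783479481255720 = 100740143957198019572499,  y_5 = 22899·102783479481255720+1070·2199662518128033601 = 4707277791038270685350

22899 1070
1048728401 49003860
48029663286099 2244278779210
2199662518128033601 102783479481255720
100740143957198019572499 4707277791038270685350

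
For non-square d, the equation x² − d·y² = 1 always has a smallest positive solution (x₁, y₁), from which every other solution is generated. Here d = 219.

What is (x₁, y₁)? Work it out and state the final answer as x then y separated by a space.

[14; 1,3,1,28] for √219; ℓ=4 ⇒ convergent index 3
a_0=14:  p_0=14·1+0=14,  q_0=14·0+1=1
a_1=1:  p_1=1·14+1=15,  q_1=1·1+0=1
a_2=3:  p_2=3·15+14=59,  q_2=3·1+1=4
a_3=1:  p_3=1·59+15=74,  q_3=1·4+1=5
fundamental: x₁=74, y₁=5  (since 5476 − 219·25 = 1)

74 5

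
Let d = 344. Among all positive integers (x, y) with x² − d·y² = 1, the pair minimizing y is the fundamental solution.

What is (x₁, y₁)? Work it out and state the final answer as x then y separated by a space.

10405 561

[18; 1,1,4,1,3,1,4,1,1,36] for √344; ℓ=10 ⇒ convergent index 9
a_0=18:  p_0=18·1+0=18,  q_0=18·0+1=1
a_1=1:  p_1=1·18+1=19,  q_1=1·1+0=1
a_2=1:  p_2=1·19+18=37,  q_2=1·1+1=2
…
a_5=3:  p_5=3·204+167=779,  q_5=3·11+9=42
a_6=1:  p_6=1·779+204=983,  q_6=1·42+11=53
…
a_8=1:  p_8=1·4711+983=5694,  q_8=1·254+53=307
a_9=1:  p_9=1·5694+4711=10405,  q_9=1·307+254=561
(x₁, y₁) = (10405, 561);  10405² − 344·561² = 1 ✓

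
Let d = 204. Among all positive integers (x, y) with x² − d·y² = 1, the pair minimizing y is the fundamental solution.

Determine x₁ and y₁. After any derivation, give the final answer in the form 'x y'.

4999 350

√204 = [14; 3,1,1,6,1,1,3,28, …], period ℓ=8 (even) → k=7
k=0  a_k=14  p_k/q_k = 14/1
k=1  a_k=3  p_k/q_k = 43/3
k=2  a_k=1  p_k/q_k = 57/4
…
k=4  a_k=6  p_k/q_k = 657/46
k=5  a_k=1  p_k/q_k = 757/53
k=6  a_k=1  p_k/q_k = 1414/99
k=7  a_k=3  p_k/q_k = 4999/350
(x₁, y₁) = (4999, 350);  4999² − 204·350² = 1 ✓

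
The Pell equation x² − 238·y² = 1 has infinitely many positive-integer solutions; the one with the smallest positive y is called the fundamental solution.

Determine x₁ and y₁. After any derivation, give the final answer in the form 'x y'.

√238 = [15; 2,2,1,14,1,2,2,30, …], period ℓ=8 (even) → k=7
k=0  a_k=15  p_k/q_k = 15/1
k=1  a_k=2  p_k/q_k = 31/2
…
k=3  a_k=1  p_k/q_k = 108/7
…
k=6  a_k=2  p_k/q_k = 4983/323
k=7  a_k=2  p_k/q_k = 11663/756
fundamental: x₁=11663, y₁=756  (since 136025569 − 238·571536 = 1)

11663 756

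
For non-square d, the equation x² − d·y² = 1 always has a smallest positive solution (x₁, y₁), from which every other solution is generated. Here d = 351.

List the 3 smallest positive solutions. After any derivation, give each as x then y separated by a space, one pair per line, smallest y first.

62425 3332
7793761249 416000200
973051091875225 51937624966668

d=351: √d = [18; 1,2,1,3,2,2,2,3,1,2,1,36] (ℓ=12, even), read p_11/q_11
k=0  a_k=18  p_k/q_k = 18/1
…
k=4  a_k=3  p_k/q_k = 281/15
…
k=10  a_k=2  p_k/q_k = 45882/2449
k=11  a_k=1  p_k/q_k = 62425/3332
(x₁, y₁) = (62425, 3332);  62425² − 351·3332² = 1 ✓
(x_2, y_2) = (62425·62425 + 351·3332·3332, 62425·3332 + 3332·62425) = (7793761249, 416000200)
(x_3, y_3) = (62425·7793761249 + 351·3332·416000200, 62425·416000200 + 3332·7793761249) = (973051091875225, 51937624966668)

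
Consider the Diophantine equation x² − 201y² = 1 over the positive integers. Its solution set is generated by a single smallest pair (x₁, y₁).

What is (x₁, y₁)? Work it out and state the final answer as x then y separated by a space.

515095 36332

d=201: √d = [14; 5,1,1,1,2,…,1,5,28] (ℓ=14, even), read p_13/q_13
k=0  a_k=14  p_k/q_k = 14/1
…
k=12  a_k=1  p_k/q_k = 91402/6447
k=13  a_k=5  p_k/q_k = 515095/36332
→ (515095, 36332).  Check: 515095²=265322859025, 201·36332²=265322859024, difference 1.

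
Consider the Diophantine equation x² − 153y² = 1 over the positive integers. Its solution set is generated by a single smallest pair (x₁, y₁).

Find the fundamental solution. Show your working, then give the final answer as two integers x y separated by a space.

2177 176

√153 = [12; 2,1,2,2,2,1,2,24, …], period ℓ=8 (even) → k=7
a_0=12:  p_0=12·1+0=12,  q_0=12·0+1=1
a_1=2:  p_1=2·12+1=25,  q_1=2·1+0=2
…
a_6=1:  p_6=1·569+235=804,  q_6=1·46+19=65
a_7=2:  p_7=2·804+569=2177,  q_7=2·65+46=176
→ (2177, 176).  Check: 2177²=4739329, 153·176²=4739328, difference 1.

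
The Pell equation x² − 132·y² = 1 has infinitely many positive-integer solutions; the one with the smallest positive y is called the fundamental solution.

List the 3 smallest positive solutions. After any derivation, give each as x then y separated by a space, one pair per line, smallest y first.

[11; 2,22] for √132; ℓ=2 ⇒ convergent index 1
i=0: a=11 ⇒ p=11, q=1
i=1: a=2 ⇒ p=23, q=2
→ (23, 2).  Check: 23²=529, 132·2²=528, difference 1.
(x_2, y_2) = (23·23 + 132·2·2, 23·2 + 2·23) = (1057, 92)
(x_3, y_3) = (23·1057 + 132·2·92, 23·92 + 2·1057) = (48599, 4230)

23 2
1057 92
48599 4230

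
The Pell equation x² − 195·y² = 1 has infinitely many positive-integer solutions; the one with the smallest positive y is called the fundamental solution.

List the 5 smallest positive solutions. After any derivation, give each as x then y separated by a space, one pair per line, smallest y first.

14 1
391 28
10934 783
305761 21896
8550374 612305

d=195: √d = [13; 1,26] (ℓ=2, even), read p_1/q_1
a_0=13:  p_0=13·1+0=13,  q_0=13·0+1=1
a_1=1:  p_1=1·13+1=14,  q_1=1·1+0=1
→ (14, 1).  Check: 14²=196, 195·1²=195, difference 1.
k=2:  x_2 = 14·14+195·1·1 = 391,  y_2 = 14·1+1·14 = 28
k=3:  x_3 = 14·391+195·1·28 = 10934,  y_3 = 14·28+1·391 = 783
k=4:  x_4 = 14·10934+195·1·783 = 305761,  y_4 = 14·783+1·10934 = 21896
k=5:  x_5 = 14·305761+195·1·21896 = 8550374,  y_5 = 14·21896+1·305761 = 612305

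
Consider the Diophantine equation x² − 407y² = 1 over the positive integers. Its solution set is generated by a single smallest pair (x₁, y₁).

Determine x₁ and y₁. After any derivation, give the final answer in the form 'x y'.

2663 132

√407 → a₀=20, period (5,1,2,1,5,40); ℓ=6 even so k=5
i=0: a=20 ⇒ p=20, q=1
i=1: a=5 ⇒ p=101, q=5
i=2: a=1 ⇒ p=121, q=6
i=3: a=2 ⇒ p=343, q=17
i=4: a=1 ⇒ p=464, q=23
i=5: a=5 ⇒ p=2663, q=132
→ (2663, 132).  Check: 2663²=7091569, 407·132²=7091568, difference 1.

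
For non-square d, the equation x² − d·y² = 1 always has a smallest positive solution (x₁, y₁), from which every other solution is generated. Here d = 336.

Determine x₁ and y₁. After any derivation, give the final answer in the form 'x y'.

55 3

√336 → a₀=18, period (3,36); ℓ=2 even so k=1
k=0  a_k=18  p_k/q_k = 18/1
k=1  a_k=3  p_k/q_k = 55/3
fundamental: x₁=55, y₁=3  (since 3025 − 336·9 = 1)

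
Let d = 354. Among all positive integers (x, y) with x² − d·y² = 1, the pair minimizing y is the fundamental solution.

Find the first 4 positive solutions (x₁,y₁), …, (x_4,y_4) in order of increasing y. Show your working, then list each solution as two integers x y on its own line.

258065 13716
133195088449 7079239080
68745981000924305 3653807666346684
35481863173873866451201 1885839750824434773840

√354 = [18; 1,4,2,2,18,2,2,4,1,36, …], period ℓ=10 (even) → k=9
k=0  a_k=18  p_k/q_k = 18/1
…
k=8  a_k=4  p_k/q_k = 210294/11177
k=9  a_k=1  p_k/q_k = 258065/13716
→ (258065, 13716).  Check: 258065²=66597544225, 354·13716²=66597544224, difference 1.
n=2: (258065,13716)∘(258065,13716) = (258065·258065+354·13716·13716, 258065·13716+13716·258065) = (133195088449,7079239080)
n=3: (133195088449,7079239080)∘(258065,13716) = (258065·133195088449+354·13716·7079239080, 258065·7079239080+13716·133195088449) = (68745981000924305,3653807666346684)
n=4: (68745981000924305,3653807666346684)∘(258065,13716) = (258065·68745981000924305+354·13716·3653807666346684, 258065·3653807666346684+13716·68745981000924305) = (35481863173873866451201,1885839750824434773840)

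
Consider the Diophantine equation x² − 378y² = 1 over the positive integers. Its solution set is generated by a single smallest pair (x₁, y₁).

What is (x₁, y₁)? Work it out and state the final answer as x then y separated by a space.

√378 = [19; 2,3,1,4,1,3,2,38, …], period ℓ=8 (even) → k=7
step 0: (19, 1)  from 19·(1,0) + (0,1)
step 1: (39, 2)  from 2·(19,1) + (1,0)
step 2: (136, 7)  from 3·(39,2) + (19,1)
step 3: (175, 9)  from 1·(136,7) + (39,2)
…
step 5: (1011, 52)  from 1·(836,43) + (175,9)
step 6: (3869, 199)  from 3·(1011,52) + (836,43)
step 7: (8749, 450)  from 2·(3869,199) + (1011,52)
(x₁, y₁) = (8749, 450);  8749² − 378·450² = 1 ✓

8749 450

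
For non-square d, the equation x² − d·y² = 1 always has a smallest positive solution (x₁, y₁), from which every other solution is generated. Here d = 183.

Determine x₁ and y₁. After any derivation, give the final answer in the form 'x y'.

√183 = [13; 1,1,8,1,1,26, …], period ℓ=6 (even) → k=5
k=0  a_k=13  p_k/q_k = 13/1
k=1  a_k=1  p_k/q_k = 14/1
…
k=3  a_k=8  p_k/q_k = 230/17
k=4  a_k=1  p_k/q_k = 257/19
k=5  a_k=1  p_k/q_k = 487/36
fundamental: x₁=487, y₁=36  (since 237169 − 183·1296 = 1)

487 36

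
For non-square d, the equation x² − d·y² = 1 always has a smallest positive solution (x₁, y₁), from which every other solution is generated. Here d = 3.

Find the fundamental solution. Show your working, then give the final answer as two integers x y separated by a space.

2 1

[1; 1,2] for √3; ℓ=2 ⇒ convergent index 1
k=0  a_k=1  p_k/q_k = 1/1
k=1  a_k=1  p_k/q_k = 2/1
fundamental: x₁=2, y₁=1  (since 4 − 3·1 = 1)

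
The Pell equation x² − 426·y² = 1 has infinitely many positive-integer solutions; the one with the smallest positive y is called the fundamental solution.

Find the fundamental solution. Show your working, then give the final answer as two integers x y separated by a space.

88751 4300

d=426: √d = [20; 1,1,1,3,2,6,2,3,1,1,1,40] (ℓ=12, even), read p_11/q_11
i=0: a=20 ⇒ p=20, q=1
i=1: a=1 ⇒ p=21, q=1
i=2: a=1 ⇒ p=41, q=2
i=3: a=1 ⇒ p=62, q=3
i=4: a=3 ⇒ p=227, q=11
i=5: a=2 ⇒ p=516, q=25
i=6: a=6 ⇒ p=3323, q=161
i=7: a=2 ⇒ p=7162, q=347
i=8: a=3 ⇒ p=24809, q=1202
i=9: a=1 ⇒ p=31971, q=1549
i=10: a=1 ⇒ p=56780, q=2751
i=11: a=1 ⇒ p=88751, q=4300
(x₁, y₁) = (88751, 4300);  88751² − 426·4300² = 1 ✓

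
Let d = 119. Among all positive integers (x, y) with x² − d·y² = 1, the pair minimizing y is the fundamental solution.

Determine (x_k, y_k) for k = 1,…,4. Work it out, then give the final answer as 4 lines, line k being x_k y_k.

120 11
28799 2640
6911640 633589
1658764801 152058720

√119 → a₀=10, period (1,9,1,20); ℓ=4 even so k=3
i=0: a=10 ⇒ p=10, q=1
i=1: a=1 ⇒ p=11, q=1
i=2: a=9 ⇒ p=109, q=10
i=3: a=1 ⇒ p=120, q=11
fundamental: x₁=120, y₁=11  (since 14400 − 119·121 = 1)
n=2: (120,11)∘(120,11) = (120·120+119·11·11, 120·11+11·120) = (28799,2640)
n=3: (28799,2640)∘(120,11) = (120·28799+119·11·2640, 120·2640+11·28799) = (6911640,633589)
n=4: (6911640,633589)∘(120,11) = (120·6911640+119·11·633589, 120·633589+11·6911640) = (1658764801,152058720)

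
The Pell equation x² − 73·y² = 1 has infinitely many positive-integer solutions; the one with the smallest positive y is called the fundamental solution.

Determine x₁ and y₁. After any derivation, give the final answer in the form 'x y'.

2281249 267000

√73 → a₀=8, period (1,1,5,5,1,1,16); ℓ=7 odd so k=13
a_0=8:  p_0=8·1+0=8,  q_0=8·0+1=1
a_1=1:  p_1=1·8+1=9,  q_1=1·1+0=1
a_2=1:  p_2=1·9+8=17,  q_2=1·1+1=2
a_3=5:  p_3=5·17+9=94,  q_3=5·2+1=11
a_4=5:  p_4=5·94+17=487,  q_4=5·11+2=57
a_5=1:  p_5=1·487+94=581,  q_5=1·57+11=68
a_6=1:  p_6=1·581+487=1068,  q_6=1·68+57=125
…
a_8=1:  p_8=1·17669+1068=18737,  q_8=1·2068+125=2193
a_9=1:  p_9=1·18737+17669=36406,  q_9=1·2193+2068=4261
a_10=5:  p_10=5·36406+18737=200767,  q_10=5·4261+2193=23498
a_11=5:  p_11=5·200767+36406=1040241,  q_11=5·23498+4261=121751
a_12=1:  p_12=1·1040241+200767=1241008,  q_12=1·121751+23498=145249
a_13=1:  p_13=1·1241008+1040241=2281249,  q_13=1·145249+121751=267000
→ (2281249, 267000).  Check: 2281249²=5204097000001, 73·267000²=5204097000000, difference 1.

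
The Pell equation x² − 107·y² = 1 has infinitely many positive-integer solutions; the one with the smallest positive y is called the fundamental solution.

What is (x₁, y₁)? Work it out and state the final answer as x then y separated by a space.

d=107: √d = [10; 2,1,9,1,2,20] (ℓ=6, even), read p_5/q_5
a_0=10:  p_0=10·1+0=10,  q_0=10·0+1=1
a_1=2:  p_1=2·10+1=21,  q_1=2·1+0=2
…
a_3=9:  p_3=9·31+21=300,  q_3=9·3+2=29
a_4=1:  p_4=1·300+31=331,  q_4=1·29+3=32
a_5=2:  p_5=2·331+300=962,  q_5=2·32+29=93
fundamental: x₁=962, y₁=93  (since 925444 − 107·8649 = 1)

962 93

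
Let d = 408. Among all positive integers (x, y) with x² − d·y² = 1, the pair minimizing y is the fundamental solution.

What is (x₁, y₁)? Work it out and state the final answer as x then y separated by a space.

[20; 5,40] for √408; ℓ=2 ⇒ convergent index 1
k=0  a_k=20  p_k/q_k = 20/1
k=1  a_k=5  p_k/q_k = 101/5
→ (101, 5).  Check: 101²=10201, 408·5²=10200, difference 1.

101 5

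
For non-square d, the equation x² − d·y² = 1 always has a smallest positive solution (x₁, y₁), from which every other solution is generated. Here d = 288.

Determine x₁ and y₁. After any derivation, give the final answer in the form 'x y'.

17 1

√288 → a₀=16, period (1,32); ℓ=2 even so k=1
k=0  a_k=16  p_k/q_k = 16/1
k=1  a_k=1  p_k/q_k = 17/1
(x₁, y₁) = (17, 1);  17² − 288·1² = 1 ✓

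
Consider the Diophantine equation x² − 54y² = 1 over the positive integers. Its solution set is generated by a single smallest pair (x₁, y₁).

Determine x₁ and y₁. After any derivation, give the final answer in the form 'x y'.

√54 = [7; 2,1,6,1,2,14, …], period ℓ=6 (even) → k=5
step 0: (7, 1)  from 7·(1,0) + (0,1)
…
step 3: (147, 20)  from 6·(22,3) + (15,2)
step 4: (169, 23)  from 1·(147,20) + (22,3)
step 5: (485, 66)  from 2·(169,23) + (147,20)
fundamental: x₁=485, y₁=66  (since 235225 − 54·4356 = 1)

485 66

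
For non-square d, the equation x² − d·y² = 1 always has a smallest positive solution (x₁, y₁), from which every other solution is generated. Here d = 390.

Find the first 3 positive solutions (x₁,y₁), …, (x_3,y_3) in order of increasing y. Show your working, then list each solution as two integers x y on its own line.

79 4
12481 632
1971919 99852

√390 → a₀=19, period (1,2,1,38); ℓ=4 even so k=3
k=0  a_k=19  p_k/q_k = 19/1
…
k=2  a_k=2  p_k/q_k = 59/3
k=3  a_k=1  p_k/q_k = 79/4
→ (79, 4).  Check: 79²=6241, 390·4²=6240, difference 1.
(79+4√390)^2 = 12481 + 632√390
(79+4√390)^3 = 1971919 + 99852√390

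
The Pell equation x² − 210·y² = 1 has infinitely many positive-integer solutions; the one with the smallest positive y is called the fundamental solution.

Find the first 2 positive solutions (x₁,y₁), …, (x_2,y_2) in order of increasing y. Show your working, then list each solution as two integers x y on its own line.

29 2
1681 116

d=210: √d = [14; 2,28] (ℓ=2, even), read p_1/q_1
a_0=14:  p_0=14·1+0=14,  q_0=14·0+1=1
a_1=2:  p_1=2·14+1=29,  q_1=2·1+0=2
(x₁, y₁) = (29, 2);  29² − 210·2² = 1 ✓
k=2:  x_2 = 29·29+210·2·2 = 1681,  y_2 = 29·2+2·29 = 116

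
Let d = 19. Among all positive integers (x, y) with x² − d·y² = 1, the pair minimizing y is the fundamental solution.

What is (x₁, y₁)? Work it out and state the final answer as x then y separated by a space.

170 39

d=19: √d = [4; 2,1,3,1,2,8] (ℓ=6, even), read p_5/q_5
a_0=4:  p_0=4·1+0=4,  q_0=4·0+1=1
a_1=2:  p_1=2·4+1=9,  q_1=2·1+0=2
a_2=1:  p_2=1·9+4=13,  q_2=1·2+1=3
a_3=3:  p_3=3·13+9=48,  q_3=3·3+2=11
a_4=1:  p_4=1·48+13=61,  q_4=1·11+3=14
a_5=2:  p_5=2·61+48=170,  q_5=2·14+11=39
→ (170, 39).  Check: 170²=28900, 19·39²=28899, difference 1.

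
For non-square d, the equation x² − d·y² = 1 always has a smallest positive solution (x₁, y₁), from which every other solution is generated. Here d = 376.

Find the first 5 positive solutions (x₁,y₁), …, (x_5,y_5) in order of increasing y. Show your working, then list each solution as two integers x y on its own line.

d=376: √d = [19; 2,1,1,3,1,…,1,2,38] (ℓ=16, even), read p_15/q_15
step 0: (19, 1)  from 19·(1,0) + (0,1)
step 1: (39, 2)  from 2·(19,1) + (1,0)
step 2: (58, 3)  from 1·(39,2) + (19,1)
…
step 4: (349, 18)  from 3·(97,5) + (58,3)
…
step 8: (12953, 668)  from 4·(2928,151) + (1241,64)
…
step 10: (70621, 3642)  from 2·(28834,1487) + (12953,668)
step 11: (99455, 5129)  from 1·(70621,3642) + (28834,1487)
step 12: (368986, 19029)  from 3·(99455,5129) + (70621,3642)
step 13: (468441, 24158)  from 1·(368986,19029) + (99455,5129)
step 14: (837427, 43187)  from 1·(468441,24158) + (368986,19029)
step 15: (2143295, 110532)  from 2·(837427,43187) + (468441,24158)
fundamental: x₁=2143295, y₁=110532  (since 4593713457025 − 376·12217323024 = 1)
(2143295+110532√376)^2 = 9187426914049 + 473805365880√376
(2143295+110532√376)^3 = 39382732335491159615 + 2031009343327438668√376
(2143295+110532√376)^4 = 168817626601983862467148801 + 8706104341013491514496240√376
(2143295+110532√376)^5 = 723651950015758622280719887718975 + 37319499807142991581781109982932√376

2143295 110532
9187426914049 473805365880
39382732335491159615 2031009343327438668
168817626601983862467148801 8706104341013491514496240
723651950015758622280719887718975 37319499807142991581781109982932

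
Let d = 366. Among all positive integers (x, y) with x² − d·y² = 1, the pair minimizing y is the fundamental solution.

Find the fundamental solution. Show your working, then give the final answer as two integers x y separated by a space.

[19; 7,1,1,1,2,12,2,1,1,1,7,38] for √366; ℓ=12 ⇒ convergent index 11
a_0=19:  p_0=19·1+0=19,  q_0=19·0+1=1
a_1=7:  p_1=7·19+1=134,  q_1=7·1+0=7
a_2=1:  p_2=1·134+19=153,  q_2=1·7+1=8
a_3=1:  p_3=1·153+134=287,  q_3=1·8+7=15
a_4=1:  p_4=1·287+153=440,  q_4=1·15+8=23
…
a_7=2:  p_7=2·14444+1167=30055,  q_7=2·755+61=1571
a_8=1:  p_8=1·30055+14444=44499,  q_8=1·1571+755=2326
a_9=1:  p_9=1·44499+30055=74554,  q_9=1·2326+1571=3897
a_10=1:  p_10=1·74554+44499=119053,  q_10=1·3897+2326=6223
a_11=7:  p_11=7·119053+74554=907925,  q_11=7·6223+3897=47458
→ (907925, 47458).  Check: 907925²=824327805625, 366·47458²=824327805624, difference 1.

907925 47458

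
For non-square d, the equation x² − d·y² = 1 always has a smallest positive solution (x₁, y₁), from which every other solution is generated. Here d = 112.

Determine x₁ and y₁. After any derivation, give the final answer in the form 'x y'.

127 12

√112 = [10; 1,1,2,1,1,20, …], period ℓ=6 (even) → k=5
a_0=10:  p_0=10·1+0=10,  q_0=10·0+1=1
a_1=1:  p_1=1·10+1=11,  q_1=1·1+0=1
…
a_4=1:  p_4=1·53+21=74,  q_4=1·5+2=7
a_5=1:  p_5=1·74+53=127,  q_5=1·7+5=12
(x₁, y₁) = (127, 12);  127² − 112·12² = 1 ✓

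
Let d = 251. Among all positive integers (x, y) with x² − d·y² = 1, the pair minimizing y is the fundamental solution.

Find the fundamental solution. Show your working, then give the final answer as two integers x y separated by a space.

d=251: √d = [15; 1,5,2,1,2,…,5,1,30] (ℓ=14, even), read p_13/q_13
step 0: (15, 1)  from 15·(1,0) + (0,1)
step 1: (16, 1)  from 1·(15,1) + (1,0)
step 2: (95, 6)  from 5·(16,1) + (15,1)
step 3: (206, 13)  from 2·(95,6) + (16,1)
step 4: (301, 19)  from 1·(206,13) + (95,6)
step 5: (808, 51)  from 2·(301,19) + (206,13)
…
step 7: (29563, 1866)  from 15·(1917,121) + (808,51)
step 8: (61043, 3853)  from 2·(29563,1866) + (1917,121)
step 9: (151649, 9572)  from 2·(61043,3853) + (29563,1866)
…
step 11: (577033, 36422)  from 2·(212692,13425) + (151649,9572)
step 12: (3097857, 195535)  from 5·(577033,36422) + (212692,13425)
step 13: (3674890, 231957)  from 1·(3097857,195535) + (577033,36422)
(x₁, y₁) = (3674890, 231957);  3674890² − 251·231957² = 1 ✓

3674890 231957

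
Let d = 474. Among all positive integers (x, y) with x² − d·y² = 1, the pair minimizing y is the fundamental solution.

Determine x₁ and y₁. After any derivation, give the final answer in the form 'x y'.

193549 8890

d=474: √d = [21; 1,3,2,1,1,…,3,1,42] (ℓ=14, even), read p_13/q_13
k=0  a_k=21  p_k/q_k = 21/1
k=1  a_k=1  p_k/q_k = 22/1
k=2  a_k=3  p_k/q_k = 87/4
k=3  a_k=2  p_k/q_k = 196/9
k=4  a_k=1  p_k/q_k = 283/13
k=5  a_k=1  p_k/q_k = 479/22
…
k=7  a_k=6  p_k/q_k = 5051/232
k=8  a_k=1  p_k/q_k = 5813/267
k=9  a_k=1  p_k/q_k = 10864/499
k=10  a_k=1  p_k/q_k = 16677/766
k=11  a_k=2  p_k/q_k = 44218/2031
k=12  a_k=3  p_k/q_k = 149331/6859
k=13  a_k=1  p_k/q_k = 193549/8890
(x₁, y₁) = (193549, 8890);  193549² − 474·8890² = 1 ✓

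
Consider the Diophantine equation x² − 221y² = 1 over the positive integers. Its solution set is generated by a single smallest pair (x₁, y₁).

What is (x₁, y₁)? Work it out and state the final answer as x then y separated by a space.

[14; 1,6,2,6,1,28] for √221; ℓ=6 ⇒ convergent index 5
k=0  a_k=14  p_k/q_k = 14/1
k=1  a_k=1  p_k/q_k = 15/1
…
k=3  a_k=2  p_k/q_k = 223/15
k=4  a_k=6  p_k/q_k = 1442/97
k=5  a_k=1  p_k/q_k = 1665/112
→ (1665, 112).  Check: 1665²=2772225, 221·112²=2772224, difference 1.

1665 112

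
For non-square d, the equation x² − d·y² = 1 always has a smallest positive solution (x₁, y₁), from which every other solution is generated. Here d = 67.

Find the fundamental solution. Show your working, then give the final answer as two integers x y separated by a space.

48842 5967

√67 = [8; 5,2,1,1,7,1,1,2,5,16, …], period ℓ=10 (even) → k=9
i=0: a=8 ⇒ p=8, q=1
i=1: a=5 ⇒ p=41, q=5
…
i=3: a=1 ⇒ p=131, q=16
…
i=7: a=1 ⇒ p=3577, q=437
i=8: a=2 ⇒ p=9053, q=1106
i=9: a=5 ⇒ p=48842, q=5967
→ (48842, 5967).  Check: 48842²=2385540964, 67·5967²=2385540963, difference 1.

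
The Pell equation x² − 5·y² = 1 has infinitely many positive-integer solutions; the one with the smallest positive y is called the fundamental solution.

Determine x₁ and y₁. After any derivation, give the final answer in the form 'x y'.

d=5: √d = [2; 4] (ℓ=1, odd), read p_1/q_1
k=0  a_k=2  p_k/q_k = 2/1
k=1  a_k=4  p_k/q_k = 9/4
→ (9, 4).  Check: 9²=81, 5·4²=80, difference 1.

9 4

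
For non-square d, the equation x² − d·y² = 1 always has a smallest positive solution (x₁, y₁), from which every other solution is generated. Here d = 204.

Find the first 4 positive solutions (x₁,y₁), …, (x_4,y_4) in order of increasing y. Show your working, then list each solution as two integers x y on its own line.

4999 350
49980001 3499300
499700044999 34986001050
4996000999920001 349790034998600

√204 → a₀=14, period (3,1,1,6,1,1,3,28); ℓ=8 even so k=7
k=0  a_k=14  p_k/q_k = 14/1
…
k=2  a_k=1  p_k/q_k = 57/4
k=3  a_k=1  p_k/q_k = 100/7
…
k=6  a_k=1  p_k/q_k = 1414/99
k=7  a_k=3  p_k/q_k = 4999/350
(x₁, y₁) = (4999, 350);  4999² − 204·350² = 1 ✓
(4999+350√204)^2 = 49980001 + 3499300√204
(4999+350√204)^3 = 499700044999 + 34986001050√204
(4999+350√204)^4 = 4996000999920001 + 349790034998600√204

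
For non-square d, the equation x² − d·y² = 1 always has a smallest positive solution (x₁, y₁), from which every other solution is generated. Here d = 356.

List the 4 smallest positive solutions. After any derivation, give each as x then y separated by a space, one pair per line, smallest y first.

d=356: √d = [18; 1,6,1,1,2,…,6,1,36] (ℓ=14, even), read p_13/q_13
a_0=18:  p_0=18·1+0=18,  q_0=18·0+1=1
…
a_8=1:  p_8=1·8717+1000=9717,  q_8=1·462+53=515
a_9=2:  p_9=2·9717+8717=28151,  q_9=2·515+462=1492
a_10=1:  p_10=1·28151+9717=37868,  q_10=1·1492+515=2007
…
a_12=6:  p_12=6·66019+37868=433982,  q_12=6·3499+2007=23001
a_13=1:  p_13=1·433982+66019=500001,  q_13=1·23001+3499=26500
fundamental: x₁=500001, y₁=26500  (since 250001000001 − 356·702250000 = 1)
k=2:  x_2 = 500001·500001+356·26500·26500 = 500002000001,  y_2 = 500001·26500+26500·500001 = 26500053000
k=3:  x_3 = 500001·500002000001+356·26500·26500053000 = 500003000004500001,  y_3 = 500001·26500053000+26500·500002000001 = 26500106000079500
k=4:  x_4 = 500001·500003000004500001+356·26500·26500106000079500 = 500004000010000008000001,  y_4 = 500001·26500106000079500+26500·500003000004500001 = 26500159000265000106000

500001 26500
500002000001 26500053000
500003000004500001 26500106000079500
500004000010000008000001 26500159000265000106000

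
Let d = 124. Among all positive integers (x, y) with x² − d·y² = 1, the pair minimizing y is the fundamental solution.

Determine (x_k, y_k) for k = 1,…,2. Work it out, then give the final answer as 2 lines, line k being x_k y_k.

√124 = [11; 7,2,1,1,1,…,2,7,22, …], period ℓ=16 (even) → k=15
k=0  a_k=11  p_k/q_k = 11/1
k=1  a_k=7  p_k/q_k = 78/7
…
k=7  a_k=1  p_k/q_k = 3040/273
…
k=14  a_k=2  p_k/q_k = 626251/56239
k=15  a_k=7  p_k/q_k = 4620799/414960
→ (4620799, 414960).  Check: 4620799²=21351783398401, 124·414960²=21351783398400, difference 1.
(4620799+414960√124)^2 = 42703566796801 + 3834893506080√124

4620799 414960
42703566796801 3834893506080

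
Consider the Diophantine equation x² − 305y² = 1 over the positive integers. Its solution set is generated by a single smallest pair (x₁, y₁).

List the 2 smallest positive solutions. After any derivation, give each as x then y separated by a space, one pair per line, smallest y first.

489 28
478241 27384

√305 = [17; 2,6,2,34, …], period ℓ=4 (even) → k=3
step 0: (17, 1)  from 17·(1,0) + (0,1)
step 1: (35, 2)  from 2·(17,1) + (1,0)
step 2: (227, 13)  from 6·(35,2) + (17,1)
step 3: (489, 28)  from 2·(227,13) + (35,2)
(x₁, y₁) = (489, 28);  489² − 305·28² = 1 ✓
k=2:  x_2 = 489·489+305·28·28 = 478241,  y_2 = 489·28+28·489 = 27384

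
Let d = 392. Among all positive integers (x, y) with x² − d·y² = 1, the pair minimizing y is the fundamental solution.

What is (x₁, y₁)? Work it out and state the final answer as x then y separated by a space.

√392 = [19; 1,3,1,38, …], period ℓ=4 (even) → k=3
step 0: (19, 1)  from 19·(1,0) + (0,1)
step 1: (20, 1)  from 1·(19,1) + (1,0)
step 2: (79, 4)  from 3·(20,1) + (19,1)
step 3: (99, 5)  from 1·(79,4) + (20,1)
→ (99, 5).  Check: 99²=9801, 392·5²=9800, difference 1.

99 5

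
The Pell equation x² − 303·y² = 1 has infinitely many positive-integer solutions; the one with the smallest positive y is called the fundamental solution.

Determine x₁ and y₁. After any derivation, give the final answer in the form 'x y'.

2524 145

[17; 2,2,5,2,2,34] for √303; ℓ=6 ⇒ convergent index 5
a_0=17:  p_0=17·1+0=17,  q_0=17·0+1=1
…
a_2=2:  p_2=2·35+17=87,  q_2=2·2+1=5
…
a_4=2:  p_4=2·470+87=1027,  q_4=2·27+5=59
a_5=2:  p_5=2·1027+470=2524,  q_5=2·59+27=145
→ (2524, 145).  Check: 2524²=6370576, 303·145²=6370575, difference 1.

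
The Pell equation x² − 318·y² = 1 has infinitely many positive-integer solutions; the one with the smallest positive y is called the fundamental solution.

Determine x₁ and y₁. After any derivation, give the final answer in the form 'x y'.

107 6

d=318: √d = [17; 1,4,1,34] (ℓ=4, even), read p_3/q_3
i=0: a=17 ⇒ p=17, q=1
i=1: a=1 ⇒ p=18, q=1
i=2: a=4 ⇒ p=89, q=5
i=3: a=1 ⇒ p=107, q=6
fundamental: x₁=107, y₁=6  (since 11449 − 318·36 = 1)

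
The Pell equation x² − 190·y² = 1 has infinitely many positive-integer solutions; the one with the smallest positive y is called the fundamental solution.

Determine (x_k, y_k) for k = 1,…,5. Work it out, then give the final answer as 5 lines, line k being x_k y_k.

52021 3774
5412368881 392654508
563113683064981 40852560317562
58587473808034384321 4250382080167131096
6095557949372399730460501 442218252343896093172470

d=190: √d = [13; 1,3,1,1,1,…,3,1,26] (ℓ=14, even), read p_13/q_13
k=0  a_k=13  p_k/q_k = 13/1
k=1  a_k=1  p_k/q_k = 14/1
k=2  a_k=3  p_k/q_k = 55/4
…
k=4  a_k=1  p_k/q_k = 124/9
…
k=8  a_k=2  p_k/q_k = 2936/213
k=9  a_k=1  p_k/q_k = 4149/301
k=10  a_k=1  p_k/q_k = 7085/514
…
k=12  a_k=3  p_k/q_k = 40787/2959
k=13  a_k=1  p_k/q_k = 52021/3774
(x₁, y₁) = (52021, 3774);  52021² − 190·3774² = 1 ✓
(x_2, y_2) = (52021·52021 + 190·3774·3774, 52021·3774 + 3774·52021) = (5412368881, 392654508)
(x_3, y_3) = (52021·5412368881 + 190·3774·392654508, 52021·392654508 + 3774·5412368881) = (563113683064981, 40852560317562)
(x_4, y_4) = (52021·563113683064981 + 190·3774·40852560317562, 52021·40852560317562 + 3774·563113683064981) = (58587473808034384321, 4250382080167131096)
(x_5, y_5) = (52021·58587473808034384321 + 190·3774·4250382080167131096, 52021·4250382080167131096 + 3774·58587473808034384321) = (6095557949372399730460501, 442218252343896093172470)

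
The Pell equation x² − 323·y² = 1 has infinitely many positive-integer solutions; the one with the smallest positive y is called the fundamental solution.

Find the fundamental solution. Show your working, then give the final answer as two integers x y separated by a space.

18 1

[17; 1,34] for √323; ℓ=2 ⇒ convergent index 1
i=0: a=17 ⇒ p=17, q=1
i=1: a=1 ⇒ p=18, q=1
→ (18, 1).  Check: 18²=324, 323·1²=323, difference 1.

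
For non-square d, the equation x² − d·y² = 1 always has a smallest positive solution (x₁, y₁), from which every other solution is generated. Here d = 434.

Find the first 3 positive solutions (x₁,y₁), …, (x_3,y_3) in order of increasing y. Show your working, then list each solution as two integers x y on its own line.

125 6
31249 1500
7812125 374994

√434 = [20; 1,4,1,40, …], period ℓ=4 (even) → k=3
a_0=20:  p_0=20·1+0=20,  q_0=20·0+1=1
a_1=1:  p_1=1·20+1=21,  q_1=1·1+0=1
a_2=4:  p_2=4·21+20=104,  q_2=4·1+1=5
a_3=1:  p_3=1·104+21=125,  q_3=1·5+1=6
(x₁, y₁) = (125, 6);  125² − 434·6² = 1 ✓
(x_2, y_2) = (125·125 + 434·6·6, 125·6 + 6·125) = (31249, 1500)
(x_3, y_3) = (125·31249 + 434·6·1500, 125·1500 + 6·31249) = (7812125, 374994)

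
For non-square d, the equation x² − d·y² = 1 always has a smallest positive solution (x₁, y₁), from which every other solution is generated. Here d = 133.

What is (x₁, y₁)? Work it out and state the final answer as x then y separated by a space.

√133 = [11; 1,1,7,5,1,…,1,1,22, …], period ℓ=16 (even) → k=15
i=0: a=11 ⇒ p=11, q=1
i=1: a=1 ⇒ p=12, q=1
…
i=4: a=5 ⇒ p=888, q=77
i=5: a=1 ⇒ p=1061, q=92
i=6: a=1 ⇒ p=1949, q=169
i=7: a=1 ⇒ p=3010, q=261
…
i=10: a=1 ⇒ p=18948, q=1643
i=11: a=1 ⇒ p=29927, q=2595
i=12: a=5 ⇒ p=168583, q=14618
i=13: a=7 ⇒ p=1210008, q=104921
i=14: a=1 ⇒ p=1378591, q=119539
i=15: a=1 ⇒ p=2588599, q=224460
(x₁, y₁) = (2588599, 224460);  2588599² − 133·224460² = 1 ✓

2588599 224460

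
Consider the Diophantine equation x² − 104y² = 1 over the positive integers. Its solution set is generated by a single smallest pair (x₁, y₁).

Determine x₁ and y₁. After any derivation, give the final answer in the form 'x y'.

√104 → a₀=10, period (5,20); ℓ=2 even so k=1
step 0: (10, 1)  from 10·(1,0) + (0,1)
step 1: (51, 5)  from 5·(10,1) + (1,0)
fundamental: x₁=51, y₁=5  (since 2601 − 104·25 = 1)

51 5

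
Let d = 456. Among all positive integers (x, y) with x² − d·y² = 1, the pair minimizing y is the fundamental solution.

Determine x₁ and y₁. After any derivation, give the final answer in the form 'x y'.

√456 → a₀=21, period (2,1,4,1,2,42); ℓ=6 even so k=5
i=0: a=21 ⇒ p=21, q=1
i=1: a=2 ⇒ p=43, q=2
i=2: a=1 ⇒ p=64, q=3
…
i=4: a=1 ⇒ p=363, q=17
i=5: a=2 ⇒ p=1025, q=48
(x₁, y₁) = (1025, 48);  1025² − 456·48² = 1 ✓

1025 48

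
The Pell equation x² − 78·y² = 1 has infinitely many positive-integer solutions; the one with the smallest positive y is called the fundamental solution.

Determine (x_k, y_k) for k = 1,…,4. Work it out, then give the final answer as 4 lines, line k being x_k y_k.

53 6
5617 636
595349 67410
63101377 7144824

√78 = [8; 1,4,1,16, …], period ℓ=4 (even) → k=3
a_0=8:  p_0=8·1+0=8,  q_0=8·0+1=1
…
a_2=4:  p_2=4·9+8=44,  q_2=4·1+1=5
a_3=1:  p_3=1·44+9=53,  q_3=1·5+1=6
fundamental: x₁=53, y₁=6  (since 2809 − 78·36 = 1)
(53+6√78)^2 = 5617 + 636√78
(53+6√78)^3 = 595349 + 67410√78
(53+6√78)^4 = 63101377 + 7144824√78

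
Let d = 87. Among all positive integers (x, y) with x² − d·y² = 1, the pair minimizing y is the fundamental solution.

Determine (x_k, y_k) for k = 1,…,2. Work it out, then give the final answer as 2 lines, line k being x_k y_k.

28 3
1567 168

[9; 3,18] for √87; ℓ=2 ⇒ convergent index 1
i=0: a=9 ⇒ p=9, q=1
i=1: a=3 ⇒ p=28, q=3
(x₁, y₁) = (28, 3);  28² − 87·3² = 1 ✓
k=2:  x_2 = 28·28+87·3·3 = 1567,  y_2 = 28·3+3·28 = 168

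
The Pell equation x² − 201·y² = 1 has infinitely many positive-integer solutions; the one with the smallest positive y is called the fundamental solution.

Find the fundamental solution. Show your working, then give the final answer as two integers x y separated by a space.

515095 36332

√201 → a₀=14, period (5,1,1,1,2,…,1,5,28); ℓ=14 even so k=13
k=0  a_k=14  p_k/q_k = 14/1
k=1  a_k=5  p_k/q_k = 71/5
k=2  a_k=1  p_k/q_k = 85/6
k=3  a_k=1  p_k/q_k = 156/11
k=4  a_k=1  p_k/q_k = 241/17
…
k=6  a_k=1  p_k/q_k = 879/62
…
k=8  a_k=1  p_k/q_k = 8549/603
k=9  a_k=2  p_k/q_k = 24768/1747
k=10  a_k=1  p_k/q_k = 33317/2350
k=11  a_k=1  p_k/q_k = 58085/4097
k=12  a_k=1  p_k/q_k = 91402/6447
k=13  a_k=5  p_k/q_k = 515095/36332
→ (515095, 36332).  Check: 515095²=265322859025, 201·36332²=265322859024, difference 1.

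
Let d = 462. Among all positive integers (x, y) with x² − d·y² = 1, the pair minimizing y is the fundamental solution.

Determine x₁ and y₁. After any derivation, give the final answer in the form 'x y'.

d=462: √d = [21; 2,42] (ℓ=2, even), read p_1/q_1
k=0  a_k=21  p_k/q_k = 21/1
k=1  a_k=2  p_k/q_k = 43/2
fundamental: x₁=43, y₁=2  (since 1849 − 462·4 = 1)

43 2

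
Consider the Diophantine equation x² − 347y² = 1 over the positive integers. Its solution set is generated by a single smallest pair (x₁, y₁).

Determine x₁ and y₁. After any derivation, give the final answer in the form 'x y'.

641602 34443

√347 → a₀=18, period (1,1,1,2,4,…,1,1,36); ℓ=14 even so k=13
i=0: a=18 ⇒ p=18, q=1
…
i=4: a=2 ⇒ p=149, q=8
…
i=8: a=1 ⇒ p=15070, q=809
i=9: a=4 ⇒ p=74549, q=4002
i=10: a=2 ⇒ p=164168, q=8813
…
i=12: a=1 ⇒ p=402885, q=21628
i=13: a=1 ⇒ p=641602, q=34443
fundamental: x₁=641602, y₁=34443  (since 411653126404 − 347·1186320249 = 1)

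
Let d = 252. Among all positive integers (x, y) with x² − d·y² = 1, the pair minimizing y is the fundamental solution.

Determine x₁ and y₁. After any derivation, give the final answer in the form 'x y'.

127 8

[15; 1,6,1,30] for √252; ℓ=4 ⇒ convergent index 3
i=0: a=15 ⇒ p=15, q=1
i=1: a=1 ⇒ p=16, q=1
i=2: a=6 ⇒ p=111, q=7
i=3: a=1 ⇒ p=127, q=8
fundamental: x₁=127, y₁=8  (since 16129 − 252·64 = 1)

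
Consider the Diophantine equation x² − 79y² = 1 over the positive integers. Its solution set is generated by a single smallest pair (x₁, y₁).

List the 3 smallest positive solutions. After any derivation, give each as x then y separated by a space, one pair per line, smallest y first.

80 9
12799 1440
2047760 230391

[8; 1,7,1,16] for √79; ℓ=4 ⇒ convergent index 3
a_0=8:  p_0=8·1+0=8,  q_0=8·0+1=1
a_1=1:  p_1=1·8+1=9,  q_1=1·1+0=1
a_2=7:  p_2=7·9+8=71,  q_2=7·1+1=8
a_3=1:  p_3=1·71+9=80,  q_3=1·8+1=9
fundamental: x₁=80, y₁=9  (since 6400 − 79·81 = 1)
n=2: (80,9)∘(80,9) = (80·80+79·9·9, 80·9+9·80) = (12799,1440)
n=3: (12799,1440)∘(80,9) = (80·12799+79·9·1440, 80·1440+9·12799) = (2047760,230391)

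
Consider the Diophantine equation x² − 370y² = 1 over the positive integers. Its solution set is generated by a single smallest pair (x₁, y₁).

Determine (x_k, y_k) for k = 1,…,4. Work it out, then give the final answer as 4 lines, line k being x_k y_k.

[19; 4,4,38] for √370; ℓ=3 ⇒ convergent index 5
step 0: (19, 1)  from 19·(1,0) + (0,1)
step 1: (77, 4)  from 4·(19,1) + (1,0)
…
step 3: (12503, 650)  from 38·(327,17) + (77,4)
step 4: (50339, 2617)  from 4·(12503,650) + (327,17)
step 5: (213859, 11118)  from 4·(50339,2617) + (12503,650)
(x₁, y₁) = (213859, 11118);  213859² − 370·11118² = 1 ✓
(x_2, y_2) = (213859·213859 + 370·11118·11118, 213859·11118 + 11118·213859) = (91471343761, 4755368724)
(x_3, y_3) = (213859·91471343761 + 370·11118·4755368724, 213859·4755368724 + 11118·91471343761) = (39123940210553539, 2033956799880714)
(x_4, y_4) = (213859·39123940210553539 + 370·11118·2033956799880714, 213859·2033956799880714 + 11118·39123940210553539) = (16734013458886067250241, 869959934526623861928)

213859 11118
91471343761 4755368724
39123940210553539 2033956799880714
16734013458886067250241 869959934526623861928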